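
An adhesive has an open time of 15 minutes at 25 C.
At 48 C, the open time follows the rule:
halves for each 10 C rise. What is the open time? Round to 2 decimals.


Factor = 2^((48-25)/10) = 4.9246
Open time = 15 / 4.9246 = 3.05 min

3.05


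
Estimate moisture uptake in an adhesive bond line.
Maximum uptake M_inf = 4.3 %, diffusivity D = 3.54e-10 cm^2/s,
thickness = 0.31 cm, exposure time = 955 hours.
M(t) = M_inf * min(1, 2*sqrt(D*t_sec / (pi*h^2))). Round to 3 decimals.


Convert time: 955 h = 3438000 s
ratio = min(1, 2*sqrt(3.54e-10*3438000/(pi*0.31^2)))
= 0.126984
M(t) = 4.3 * 0.126984 = 0.546%

0.546


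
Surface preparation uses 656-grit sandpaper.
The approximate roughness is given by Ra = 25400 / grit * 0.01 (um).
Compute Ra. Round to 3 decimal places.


Ra = 25400 / 656 * 0.01
= 254 / 656
= 0.387 um

0.387


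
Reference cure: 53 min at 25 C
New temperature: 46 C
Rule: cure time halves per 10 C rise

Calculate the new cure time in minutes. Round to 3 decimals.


factor = 2^((46-25)/10) = 4.2871
t_new = 53 / 4.2871 = 12.363 min

12.363


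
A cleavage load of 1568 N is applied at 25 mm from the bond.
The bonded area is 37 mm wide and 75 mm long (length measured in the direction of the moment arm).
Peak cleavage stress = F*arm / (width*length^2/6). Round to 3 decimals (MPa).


Moment = 1568 * 25 = 39200 N*mm
Section modulus = 37 * 5625 / 6 = 208125 / 6 mm^3
Stress = 39200 / (208125 / 6) = 235200 / 208125
= 1.130 MPa

1.130


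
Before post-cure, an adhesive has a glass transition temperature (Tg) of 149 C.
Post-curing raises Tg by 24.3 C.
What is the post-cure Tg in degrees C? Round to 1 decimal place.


Tg_post = Tg_base + delta_Tg
= 149 + 24.3
= 173.3 C

173.3


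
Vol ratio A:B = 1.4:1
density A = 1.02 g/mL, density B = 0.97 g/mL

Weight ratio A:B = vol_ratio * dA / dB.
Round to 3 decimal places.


Weight ratio = 1.4 * 1.02 / 0.97
= 1.472

1.472


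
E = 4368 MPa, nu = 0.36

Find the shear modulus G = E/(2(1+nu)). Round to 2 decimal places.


G = 4368 / (2 * 1.36)
= 1605.88 MPa

1605.88


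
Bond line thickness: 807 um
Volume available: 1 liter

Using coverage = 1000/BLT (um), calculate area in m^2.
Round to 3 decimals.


1 L = 1e6 mm^3, thickness = 807 um = 0.807 mm
Area = 1e6 / 0.807 mm^2 = (1e6 / 0.807) / 1e6 m^2 = 1000 / 807 m^2
= 1.239 m^2

1.239


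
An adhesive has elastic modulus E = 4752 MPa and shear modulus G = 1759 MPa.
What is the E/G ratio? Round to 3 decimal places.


E/G = 4752 / 1759 = 2.702

2.702


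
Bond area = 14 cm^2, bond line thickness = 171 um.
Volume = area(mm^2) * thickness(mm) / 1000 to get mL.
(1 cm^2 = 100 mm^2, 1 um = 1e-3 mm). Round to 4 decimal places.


area_mm2 = 14 * 100 = 1400
blt_mm = 171 * 1e-3 = 0.171
vol_mm3 = 1400 * 0.171 = 239.4
vol_mL = 239.4 / 1000 = 0.2394 mL

0.2394


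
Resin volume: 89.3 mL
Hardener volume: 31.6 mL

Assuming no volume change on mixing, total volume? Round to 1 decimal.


V_total = 89.3 + 31.6 = 120.9 mL

120.9


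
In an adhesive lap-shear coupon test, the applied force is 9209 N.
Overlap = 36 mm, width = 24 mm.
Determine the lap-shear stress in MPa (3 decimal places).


stress = F / (overlap * width)
= 9209 / (36 * 24)
= 10.659 MPa

10.659


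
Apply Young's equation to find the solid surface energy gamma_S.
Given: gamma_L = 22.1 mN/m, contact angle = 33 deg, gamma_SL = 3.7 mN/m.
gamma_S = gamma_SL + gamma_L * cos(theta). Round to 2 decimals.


theta_rad = 33 * pi/180 = 0.575959
gamma_S = 3.7 + 22.1 * cos(0.575959)
= 22.23 mN/m

22.23


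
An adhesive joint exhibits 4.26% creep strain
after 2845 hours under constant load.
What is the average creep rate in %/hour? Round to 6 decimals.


Creep rate = strain / time
= 4.26 / 2845
= 0.001497 %/h

0.001497


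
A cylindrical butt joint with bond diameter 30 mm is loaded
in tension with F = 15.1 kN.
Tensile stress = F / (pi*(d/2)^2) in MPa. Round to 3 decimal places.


Area = pi * (30/2)^2 = 706.8583 mm^2
Stress = 15.1*1000 / 706.8583
= 21.362 MPa

21.362


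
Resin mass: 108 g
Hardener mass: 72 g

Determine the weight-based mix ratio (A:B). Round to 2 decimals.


Ratio = 108 / 72 = 1.50

1.50


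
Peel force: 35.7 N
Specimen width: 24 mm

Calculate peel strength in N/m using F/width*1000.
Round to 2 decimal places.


Peel strength = 35.7 / 24 * 1000 = 1487.50 N/m

1487.50


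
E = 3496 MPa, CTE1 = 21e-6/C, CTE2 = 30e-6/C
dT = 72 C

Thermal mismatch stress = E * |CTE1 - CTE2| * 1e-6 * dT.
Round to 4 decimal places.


= 3496 * 9e-6 * 72
= 2.2654 MPa

2.2654


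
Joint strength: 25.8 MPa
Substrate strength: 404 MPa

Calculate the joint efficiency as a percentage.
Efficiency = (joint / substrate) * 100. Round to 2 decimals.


Efficiency = (25.8 / 404) * 100 = 6.39%

6.39


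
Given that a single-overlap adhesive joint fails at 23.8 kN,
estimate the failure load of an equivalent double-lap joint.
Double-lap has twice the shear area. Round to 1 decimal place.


Double-lap factor = 2
Expected load = 23.8 * 2 = 47.6 kN

47.6


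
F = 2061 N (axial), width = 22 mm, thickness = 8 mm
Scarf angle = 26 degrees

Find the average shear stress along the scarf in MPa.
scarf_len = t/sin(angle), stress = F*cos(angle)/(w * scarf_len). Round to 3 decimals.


scarf_len = 8/sin(26 deg) = 18.2494
cos(26 deg) = 0.898794
stress = 2061*0.898794/(22*18.2494) = 4.614 MPa

4.614


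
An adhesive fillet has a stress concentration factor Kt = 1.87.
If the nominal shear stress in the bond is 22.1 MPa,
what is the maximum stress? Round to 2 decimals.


Max stress = 22.1 * 1.87 = 41.33 MPa

41.33


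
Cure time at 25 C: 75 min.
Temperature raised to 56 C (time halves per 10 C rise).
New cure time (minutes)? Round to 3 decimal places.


Acceleration factor = 2^(31/10) = 8.5742
New time = 75 / 8.5742 = 8.747 min

8.747


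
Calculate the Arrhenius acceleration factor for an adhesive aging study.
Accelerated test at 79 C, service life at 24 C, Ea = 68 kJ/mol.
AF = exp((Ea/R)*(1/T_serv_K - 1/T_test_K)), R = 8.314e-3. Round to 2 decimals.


T_test = 352.15 K, T_serv = 297.15 K
Ea/R = 68 / 0.008314 = 8178.98
AF = exp(8178.98 * (1/297.15 - 1/352.15))
= 73.62

73.62


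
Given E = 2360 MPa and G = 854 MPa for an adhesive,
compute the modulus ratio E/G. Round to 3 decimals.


E/G ratio = 2360 / 854 = 2.763

2.763


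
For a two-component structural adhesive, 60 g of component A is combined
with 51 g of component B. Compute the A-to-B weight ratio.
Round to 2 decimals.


Weight ratio A:B = 60 / 51
= 1.18

1.18


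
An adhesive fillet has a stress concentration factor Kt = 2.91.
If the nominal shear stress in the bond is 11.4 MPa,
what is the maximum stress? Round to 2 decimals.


Max stress = 11.4 * 2.91 = 33.17 MPa

33.17


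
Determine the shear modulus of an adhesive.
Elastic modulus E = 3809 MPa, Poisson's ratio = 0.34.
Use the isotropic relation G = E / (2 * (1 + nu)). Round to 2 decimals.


G = 3809 / (2*(1+0.34)) = 3809 / 2.68
= 1421.27 MPa

1421.27


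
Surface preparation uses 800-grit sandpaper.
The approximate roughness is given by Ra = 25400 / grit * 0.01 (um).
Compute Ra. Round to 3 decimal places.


Ra = 25400 / 800 * 0.01
= 254 / 800
= 0.318 um

0.318


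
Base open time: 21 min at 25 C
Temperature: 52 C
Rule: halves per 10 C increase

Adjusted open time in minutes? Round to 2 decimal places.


Acceleration = 2^((52-25)/10) = 6.4980
Open time = 21 / 6.4980 = 3.23 min

3.23


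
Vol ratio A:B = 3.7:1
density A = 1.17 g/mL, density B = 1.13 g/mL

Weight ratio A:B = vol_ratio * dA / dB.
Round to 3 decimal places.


Weight ratio = 3.7 * 1.17 / 1.13
= 3.831

3.831


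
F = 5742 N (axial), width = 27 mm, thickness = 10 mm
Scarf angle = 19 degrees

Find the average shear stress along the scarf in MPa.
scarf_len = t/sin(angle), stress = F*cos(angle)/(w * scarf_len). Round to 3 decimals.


scarf_len = 10/sin(19 deg) = 30.7155
cos(19 deg) = 0.945519
stress = 5742*0.945519/(27*30.7155) = 6.547 MPa

6.547


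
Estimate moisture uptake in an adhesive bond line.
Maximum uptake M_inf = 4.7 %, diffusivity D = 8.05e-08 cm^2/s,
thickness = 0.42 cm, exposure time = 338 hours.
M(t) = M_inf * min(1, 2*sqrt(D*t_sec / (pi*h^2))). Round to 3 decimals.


Convert time: 338 h = 1216800 s
ratio = min(1, 2*sqrt(8.05e-08*1216800/(pi*0.42^2)))
= 0.840840
M(t) = 4.7 * 0.840840 = 3.952%

3.952


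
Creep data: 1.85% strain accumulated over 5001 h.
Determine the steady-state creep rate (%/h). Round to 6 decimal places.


Rate = 1.85 / 5001 = 0.000370 %/h

0.000370


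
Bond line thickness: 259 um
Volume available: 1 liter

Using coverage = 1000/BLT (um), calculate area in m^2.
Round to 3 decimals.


1 L = 1e6 mm^3, thickness = 259 um = 0.259 mm
Area = 1e6 / 0.259 mm^2 = (1e6 / 0.259) / 1e6 m^2 = 1000 / 259 m^2
= 3.861 m^2

3.861


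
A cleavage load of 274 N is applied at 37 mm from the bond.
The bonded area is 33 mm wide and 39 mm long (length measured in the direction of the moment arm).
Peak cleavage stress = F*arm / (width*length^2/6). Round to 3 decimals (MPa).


Moment = 274 * 37 = 10138 N*mm
Section modulus = 33 * 1521 / 6 = 50193 / 6 mm^3
Stress = 10138 / (50193 / 6) = 60828 / 50193
= 1.212 MPa

1.212


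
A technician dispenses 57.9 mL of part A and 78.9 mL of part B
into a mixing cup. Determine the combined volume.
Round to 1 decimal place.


Combined volume = 57.9 + 78.9
= 136.8 mL

136.8


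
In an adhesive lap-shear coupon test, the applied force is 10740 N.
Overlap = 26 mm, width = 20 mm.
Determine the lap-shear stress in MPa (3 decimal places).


stress = F / (overlap * width)
= 10740 / (26 * 20)
= 20.654 MPa

20.654


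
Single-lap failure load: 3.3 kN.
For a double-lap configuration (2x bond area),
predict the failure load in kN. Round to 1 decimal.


Failure load = 3.3 * 2 = 6.6 kN

6.6


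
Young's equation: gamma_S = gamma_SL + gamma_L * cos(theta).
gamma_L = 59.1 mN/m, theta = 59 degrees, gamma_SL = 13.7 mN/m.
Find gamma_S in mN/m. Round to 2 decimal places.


cos(59 deg) = 0.515038
gamma_S = 13.7 + 59.1 * 0.515038
= 44.14 mN/m

44.14


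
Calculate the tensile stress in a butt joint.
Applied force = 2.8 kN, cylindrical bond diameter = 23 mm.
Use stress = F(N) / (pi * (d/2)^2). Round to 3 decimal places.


A = pi * 11.5^2 = 415.4756 mm^2
sigma = 2800.0 / 415.4756 = 6.739 MPa

6.739


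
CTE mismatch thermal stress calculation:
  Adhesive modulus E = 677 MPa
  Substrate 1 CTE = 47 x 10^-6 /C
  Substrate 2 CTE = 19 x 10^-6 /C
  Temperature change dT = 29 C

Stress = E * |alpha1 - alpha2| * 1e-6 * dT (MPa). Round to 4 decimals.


delta_alpha = |47 - 19| = 28 x 10^-6/C
Stress = 677 * 28e-6 * 29
= 0.5497 MPa

0.5497


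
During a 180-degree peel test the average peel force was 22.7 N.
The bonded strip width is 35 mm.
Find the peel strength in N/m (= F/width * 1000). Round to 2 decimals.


Peel strength = F/width * 1000
= 22.7 / 35 * 1000
= 648.57 N/m

648.57


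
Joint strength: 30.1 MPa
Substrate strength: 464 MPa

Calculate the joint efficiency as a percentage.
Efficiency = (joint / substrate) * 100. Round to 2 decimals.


Efficiency = (30.1 / 464) * 100 = 6.49%

6.49


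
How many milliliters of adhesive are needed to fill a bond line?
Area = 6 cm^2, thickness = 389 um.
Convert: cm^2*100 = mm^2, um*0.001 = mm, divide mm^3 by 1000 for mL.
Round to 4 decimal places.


= (6 * 100) * (389 * 0.001) / 1000
= 0.2334 mL

0.2334


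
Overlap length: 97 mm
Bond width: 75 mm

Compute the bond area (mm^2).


Bond area = 97 * 75 = 7275 mm^2

7275


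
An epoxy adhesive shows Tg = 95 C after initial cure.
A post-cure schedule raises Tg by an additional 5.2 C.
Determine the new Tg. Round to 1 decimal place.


New Tg = 95 + 5.2
= 100.2 C

100.2


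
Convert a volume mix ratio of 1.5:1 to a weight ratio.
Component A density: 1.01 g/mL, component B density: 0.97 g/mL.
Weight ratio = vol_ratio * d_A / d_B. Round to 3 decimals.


= 1.5 * 1.01 / 0.97 = 1.562

1.562


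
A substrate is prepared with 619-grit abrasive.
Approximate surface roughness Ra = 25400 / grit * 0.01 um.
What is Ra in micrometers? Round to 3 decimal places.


Ra = 25400 / 619 * 0.01 = 0.410 um

0.410


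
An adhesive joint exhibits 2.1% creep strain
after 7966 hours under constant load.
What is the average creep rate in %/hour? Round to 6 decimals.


Creep rate = strain / time
= 2.1 / 7966
= 0.000264 %/h

0.000264


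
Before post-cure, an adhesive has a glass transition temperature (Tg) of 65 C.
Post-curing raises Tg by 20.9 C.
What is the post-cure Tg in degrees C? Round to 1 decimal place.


Tg_post = Tg_base + delta_Tg
= 65 + 20.9
= 85.9 C

85.9


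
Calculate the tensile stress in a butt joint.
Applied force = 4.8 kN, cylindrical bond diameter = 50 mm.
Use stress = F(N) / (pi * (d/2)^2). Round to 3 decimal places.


A = pi * 25.0^2 = 1963.4954 mm^2
sigma = 4800.0 / 1963.4954 = 2.445 MPa

2.445


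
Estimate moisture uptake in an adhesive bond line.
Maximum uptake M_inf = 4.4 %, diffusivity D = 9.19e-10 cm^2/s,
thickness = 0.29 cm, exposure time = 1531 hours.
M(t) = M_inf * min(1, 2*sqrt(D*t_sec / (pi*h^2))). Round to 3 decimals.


Convert time: 1531 h = 5511600 s
ratio = min(1, 2*sqrt(9.19e-10*5511600/(pi*0.29^2)))
= 0.276920
M(t) = 4.4 * 0.276920 = 1.218%

1.218


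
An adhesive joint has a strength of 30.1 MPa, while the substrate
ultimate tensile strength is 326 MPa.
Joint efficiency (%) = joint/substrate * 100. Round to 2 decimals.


Efficiency = 30.1 / 326 * 100
= 9.23%

9.23


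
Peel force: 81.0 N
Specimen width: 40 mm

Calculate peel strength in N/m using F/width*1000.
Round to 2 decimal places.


Peel strength = 81.0 / 40 * 1000 = 2025.00 N/m

2025.00


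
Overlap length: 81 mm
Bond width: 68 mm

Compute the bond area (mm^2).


Bond area = 81 * 68 = 5508 mm^2

5508


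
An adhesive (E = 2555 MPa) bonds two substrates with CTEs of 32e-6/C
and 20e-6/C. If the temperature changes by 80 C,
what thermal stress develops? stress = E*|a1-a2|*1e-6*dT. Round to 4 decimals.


Stress = 2555 * |32 - 20| * 1e-6 * 80
= 2.4528 MPa

2.4528


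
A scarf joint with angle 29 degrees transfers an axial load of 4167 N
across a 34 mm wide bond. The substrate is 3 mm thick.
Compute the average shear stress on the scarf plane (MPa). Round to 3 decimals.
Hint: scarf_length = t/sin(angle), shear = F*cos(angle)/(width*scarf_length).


scarf_length = 3 / sin(29 deg) = 6.1880 mm
cos(29 deg) = 0.874620
shear stress = 4167 * 0.874620 / (34 * 6.1880)
= 17.323 MPa

17.323


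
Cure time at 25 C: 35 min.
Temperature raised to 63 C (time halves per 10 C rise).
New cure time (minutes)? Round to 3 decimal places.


Acceleration factor = 2^(38/10) = 13.9288
New time = 35 / 13.9288 = 2.513 min

2.513


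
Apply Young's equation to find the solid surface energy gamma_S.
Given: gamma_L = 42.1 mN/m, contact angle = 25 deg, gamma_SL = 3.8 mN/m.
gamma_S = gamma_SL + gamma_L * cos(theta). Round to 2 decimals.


theta_rad = 25 * pi/180 = 0.436332
gamma_S = 3.8 + 42.1 * cos(0.436332)
= 41.96 mN/m

41.96


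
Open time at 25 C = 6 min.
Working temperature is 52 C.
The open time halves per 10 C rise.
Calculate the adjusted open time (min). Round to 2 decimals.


factor = 2^((52 - 25) / 10) = 6.4980
ot = 6 / 6.4980 = 0.92 min

0.92


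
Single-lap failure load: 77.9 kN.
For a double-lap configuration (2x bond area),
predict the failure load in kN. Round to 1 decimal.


Failure load = 77.9 * 2 = 155.8 kN

155.8


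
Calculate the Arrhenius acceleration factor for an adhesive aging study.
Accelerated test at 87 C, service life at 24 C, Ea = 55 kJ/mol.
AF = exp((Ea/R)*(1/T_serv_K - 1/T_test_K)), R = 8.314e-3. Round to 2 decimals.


T_test = 360.15 K, T_serv = 297.15 K
Ea/R = 55 / 0.008314 = 6615.35
AF = exp(6615.35 * (1/297.15 - 1/360.15))
= 49.12

49.12


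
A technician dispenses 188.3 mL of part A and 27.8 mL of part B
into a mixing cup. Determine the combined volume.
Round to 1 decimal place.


Combined volume = 188.3 + 27.8
= 216.1 mL

216.1


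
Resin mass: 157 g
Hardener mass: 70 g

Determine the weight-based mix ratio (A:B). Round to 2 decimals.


Ratio = 157 / 70 = 2.24

2.24


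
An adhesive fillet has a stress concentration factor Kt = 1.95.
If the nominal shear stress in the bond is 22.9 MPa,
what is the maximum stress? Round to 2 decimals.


Max stress = 22.9 * 1.95 = 44.66 MPa

44.66


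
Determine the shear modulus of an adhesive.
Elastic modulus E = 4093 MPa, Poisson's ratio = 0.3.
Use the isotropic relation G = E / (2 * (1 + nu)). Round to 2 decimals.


G = 4093 / (2*(1+0.3)) = 4093 / 2.60
= 1574.23 MPa

1574.23


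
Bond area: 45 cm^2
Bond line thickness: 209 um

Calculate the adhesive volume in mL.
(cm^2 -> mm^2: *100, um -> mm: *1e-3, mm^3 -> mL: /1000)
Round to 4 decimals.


V = 45*100 * 209*1e-3 / 1000
= 0.9405 mL

0.9405


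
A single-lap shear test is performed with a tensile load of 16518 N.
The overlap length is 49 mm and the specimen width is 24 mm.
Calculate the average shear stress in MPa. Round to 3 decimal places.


Shear stress = F / (overlap * width)
= 16518 / (49 * 24)
= 16518 / 1176
= 14.046 MPa

14.046


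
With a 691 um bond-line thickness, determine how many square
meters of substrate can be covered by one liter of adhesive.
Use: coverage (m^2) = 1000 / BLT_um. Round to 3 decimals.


Coverage = 1000 / 691 = 1.447 m^2

1.447


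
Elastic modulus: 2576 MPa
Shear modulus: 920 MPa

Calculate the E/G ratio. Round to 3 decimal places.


E / G = 2576 / 920 = 2.800

2.800


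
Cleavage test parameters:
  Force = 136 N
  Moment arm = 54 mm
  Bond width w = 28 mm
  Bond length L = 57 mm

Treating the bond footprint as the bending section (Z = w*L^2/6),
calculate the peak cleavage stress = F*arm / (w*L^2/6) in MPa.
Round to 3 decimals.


M = 136 * 54 = 7344 N*mm
Z = 28 * 57^2 / 6 = 90972 / 6 mm^3
sigma = M / Z = 6 * 7344 / 90972 = 44064 / 90972
= 0.484 MPa

0.484


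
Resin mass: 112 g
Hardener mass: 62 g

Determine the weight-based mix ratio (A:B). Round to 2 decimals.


Ratio = 112 / 62 = 1.81

1.81


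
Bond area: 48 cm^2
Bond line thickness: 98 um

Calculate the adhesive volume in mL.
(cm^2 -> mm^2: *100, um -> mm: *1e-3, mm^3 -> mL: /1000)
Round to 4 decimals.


V = 48*100 * 98*1e-3 / 1000
= 0.4704 mL

0.4704


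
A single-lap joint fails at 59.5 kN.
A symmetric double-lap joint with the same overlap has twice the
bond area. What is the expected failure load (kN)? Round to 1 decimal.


Double-lap load = 2 * 59.5 = 119.0 kN

119.0


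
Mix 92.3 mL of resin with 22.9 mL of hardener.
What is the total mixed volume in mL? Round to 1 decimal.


Total = 92.3 + 22.9 = 115.2 mL

115.2


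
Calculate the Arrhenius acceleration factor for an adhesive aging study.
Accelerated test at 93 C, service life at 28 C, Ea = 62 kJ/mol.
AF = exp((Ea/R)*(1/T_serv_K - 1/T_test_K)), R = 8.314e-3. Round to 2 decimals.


T_test = 366.15 K, T_serv = 301.15 K
Ea/R = 62 / 0.008314 = 7457.30
AF = exp(7457.30 * (1/301.15 - 1/366.15))
= 81.12

81.12


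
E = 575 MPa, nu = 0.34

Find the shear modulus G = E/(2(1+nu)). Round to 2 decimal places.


G = 575 / (2 * 1.34)
= 214.55 MPa

214.55


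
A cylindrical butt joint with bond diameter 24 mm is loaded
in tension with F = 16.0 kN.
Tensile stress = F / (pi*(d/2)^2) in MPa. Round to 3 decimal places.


Area = pi * (24/2)^2 = 452.3893 mm^2
Stress = 16.0*1000 / 452.3893
= 35.368 MPa

35.368


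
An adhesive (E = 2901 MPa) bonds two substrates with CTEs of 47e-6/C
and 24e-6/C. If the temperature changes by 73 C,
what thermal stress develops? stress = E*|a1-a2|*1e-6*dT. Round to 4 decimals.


Stress = 2901 * |47 - 24| * 1e-6 * 73
= 4.8708 MPa

4.8708


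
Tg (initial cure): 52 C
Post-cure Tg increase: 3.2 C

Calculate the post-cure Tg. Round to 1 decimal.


Post-cure Tg = 52 + 3.2 = 55.2 C

55.2


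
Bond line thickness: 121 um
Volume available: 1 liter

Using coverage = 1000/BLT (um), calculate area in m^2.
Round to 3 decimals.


1 L = 1e6 mm^3, thickness = 121 um = 0.121 mm
Area = 1e6 / 0.121 mm^2 = (1e6 / 0.121) / 1e6 m^2 = 1000 / 121 m^2
= 8.264 m^2

8.264


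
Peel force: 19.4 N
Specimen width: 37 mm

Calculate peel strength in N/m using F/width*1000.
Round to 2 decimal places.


Peel strength = 19.4 / 37 * 1000 = 524.32 N/m

524.32


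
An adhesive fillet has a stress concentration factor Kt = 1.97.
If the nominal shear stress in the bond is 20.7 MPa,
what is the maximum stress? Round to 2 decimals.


Max stress = 20.7 * 1.97 = 40.78 MPa

40.78


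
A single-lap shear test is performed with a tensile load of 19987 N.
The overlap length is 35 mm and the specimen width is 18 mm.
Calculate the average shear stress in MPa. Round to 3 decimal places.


Shear stress = F / (overlap * width)
= 19987 / (35 * 18)
= 19987 / 630
= 31.725 MPa

31.725


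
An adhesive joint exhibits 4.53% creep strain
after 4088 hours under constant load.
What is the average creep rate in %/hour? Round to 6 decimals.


Creep rate = strain / time
= 4.53 / 4088
= 0.001108 %/h

0.001108


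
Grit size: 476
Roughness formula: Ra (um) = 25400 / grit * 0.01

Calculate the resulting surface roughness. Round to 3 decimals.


Ra = 25400 / 476 * 0.01
= 0.534 um

0.534


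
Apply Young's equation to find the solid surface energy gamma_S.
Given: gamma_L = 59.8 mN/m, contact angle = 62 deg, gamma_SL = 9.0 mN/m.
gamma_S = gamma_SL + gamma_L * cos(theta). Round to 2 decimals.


theta_rad = 62 * pi/180 = 1.082104
gamma_S = 9.0 + 59.8 * cos(1.082104)
= 37.07 mN/m

37.07


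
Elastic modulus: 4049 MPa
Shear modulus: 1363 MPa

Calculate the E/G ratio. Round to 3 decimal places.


E / G = 4049 / 1363 = 2.971

2.971


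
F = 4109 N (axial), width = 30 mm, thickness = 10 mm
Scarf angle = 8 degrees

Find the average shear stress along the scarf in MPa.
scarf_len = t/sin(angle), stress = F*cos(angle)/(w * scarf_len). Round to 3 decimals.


scarf_len = 10/sin(8 deg) = 71.8530
cos(8 deg) = 0.990268
stress = 4109*0.990268/(30*71.8530) = 1.888 MPa

1.888


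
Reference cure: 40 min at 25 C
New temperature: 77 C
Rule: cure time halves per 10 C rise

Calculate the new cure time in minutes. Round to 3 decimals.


factor = 2^((77-25)/10) = 36.7583
t_new = 40 / 36.7583 = 1.088 min

1.088


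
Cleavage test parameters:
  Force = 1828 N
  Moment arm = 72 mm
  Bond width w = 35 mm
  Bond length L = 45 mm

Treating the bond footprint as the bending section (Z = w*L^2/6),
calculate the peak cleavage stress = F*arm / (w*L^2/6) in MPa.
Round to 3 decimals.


M = 1828 * 72 = 131616 N*mm
Z = 35 * 45^2 / 6 = 70875 / 6 mm^3
sigma = M / Z = 6 * 131616 / 70875 = 789696 / 70875
= 11.142 MPa

11.142


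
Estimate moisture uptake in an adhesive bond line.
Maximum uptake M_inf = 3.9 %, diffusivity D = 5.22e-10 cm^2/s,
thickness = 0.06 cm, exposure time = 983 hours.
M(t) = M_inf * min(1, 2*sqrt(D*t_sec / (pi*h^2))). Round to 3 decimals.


Convert time: 983 h = 3538800 s
ratio = min(1, 2*sqrt(5.22e-10*3538800/(pi*0.06^2)))
= 0.808290
M(t) = 3.9 * 0.808290 = 3.152%

3.152


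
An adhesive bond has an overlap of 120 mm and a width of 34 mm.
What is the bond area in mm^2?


Bond area = overlap * width
= 120 * 34
= 4080 mm^2

4080


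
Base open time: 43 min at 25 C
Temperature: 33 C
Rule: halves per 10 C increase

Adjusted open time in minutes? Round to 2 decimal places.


Acceleration = 2^((33-25)/10) = 1.7411
Open time = 43 / 1.7411 = 24.70 min

24.70


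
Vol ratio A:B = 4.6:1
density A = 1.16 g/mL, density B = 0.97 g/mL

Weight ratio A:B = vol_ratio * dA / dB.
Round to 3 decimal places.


Weight ratio = 4.6 * 1.16 / 0.97
= 5.501

5.501


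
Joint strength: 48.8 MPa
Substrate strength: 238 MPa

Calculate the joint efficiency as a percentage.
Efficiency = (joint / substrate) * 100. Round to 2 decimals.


Efficiency = (48.8 / 238) * 100 = 20.50%

20.50


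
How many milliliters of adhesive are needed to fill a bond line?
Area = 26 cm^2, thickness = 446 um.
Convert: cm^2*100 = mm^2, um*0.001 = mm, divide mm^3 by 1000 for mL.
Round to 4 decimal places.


= (26 * 100) * (446 * 0.001) / 1000
= 1.1596 mL

1.1596


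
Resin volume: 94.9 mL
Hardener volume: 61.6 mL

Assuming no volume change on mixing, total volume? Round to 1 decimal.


V_total = 94.9 + 61.6 = 156.5 mL

156.5


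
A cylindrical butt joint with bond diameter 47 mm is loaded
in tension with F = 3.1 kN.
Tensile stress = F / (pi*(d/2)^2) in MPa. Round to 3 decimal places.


Area = pi * (47/2)^2 = 1734.9445 mm^2
Stress = 3.1*1000 / 1734.9445
= 1.787 MPa

1.787


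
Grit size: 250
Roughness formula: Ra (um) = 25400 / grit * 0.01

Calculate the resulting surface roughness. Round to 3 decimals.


Ra = 25400 / 250 * 0.01
= 1.016 um

1.016


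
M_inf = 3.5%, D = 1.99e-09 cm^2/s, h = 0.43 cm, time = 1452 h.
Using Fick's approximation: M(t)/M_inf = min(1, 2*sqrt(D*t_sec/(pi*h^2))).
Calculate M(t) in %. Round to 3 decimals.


t = 5227200 s
ratio = min(1, 2*sqrt(1.99e-09*5227200/(pi*0.1849)))
= 0.267638
M(t) = 3.5 * 0.267638 = 0.937%

0.937


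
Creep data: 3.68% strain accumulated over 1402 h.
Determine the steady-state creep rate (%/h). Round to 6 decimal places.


Rate = 3.68 / 1402 = 0.002625 %/h

0.002625


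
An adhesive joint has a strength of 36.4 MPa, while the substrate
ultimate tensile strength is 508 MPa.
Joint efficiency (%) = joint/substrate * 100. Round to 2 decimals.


Efficiency = 36.4 / 508 * 100
= 7.17%

7.17


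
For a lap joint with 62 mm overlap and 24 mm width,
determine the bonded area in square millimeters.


Area = 62 * 24 = 1488 mm^2

1488


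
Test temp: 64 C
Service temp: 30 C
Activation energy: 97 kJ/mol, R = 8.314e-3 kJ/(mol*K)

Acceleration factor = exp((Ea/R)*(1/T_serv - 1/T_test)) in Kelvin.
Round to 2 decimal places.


AF = exp((97/0.008314)*(1/303.15 - 1/337.15))
= 48.48

48.48


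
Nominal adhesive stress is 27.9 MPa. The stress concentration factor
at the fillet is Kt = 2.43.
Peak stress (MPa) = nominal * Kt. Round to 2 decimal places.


Peak = 27.9 * 2.43 = 67.80 MPa

67.80


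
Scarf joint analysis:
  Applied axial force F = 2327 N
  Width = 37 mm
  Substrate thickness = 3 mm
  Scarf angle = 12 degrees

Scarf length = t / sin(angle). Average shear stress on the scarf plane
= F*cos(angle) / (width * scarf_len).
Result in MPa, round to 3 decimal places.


Scarf length = 3 / sin(12 deg) = 14.4292 mm
cos(12 deg) = 0.978148
Shear = 2327 * 0.978148 / (37 * 14.4292)
= 4.263 MPa

4.263


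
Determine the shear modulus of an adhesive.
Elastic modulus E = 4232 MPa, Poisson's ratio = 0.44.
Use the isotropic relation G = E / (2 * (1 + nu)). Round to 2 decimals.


G = 4232 / (2*(1+0.44)) = 4232 / 2.88
= 1469.44 MPa

1469.44


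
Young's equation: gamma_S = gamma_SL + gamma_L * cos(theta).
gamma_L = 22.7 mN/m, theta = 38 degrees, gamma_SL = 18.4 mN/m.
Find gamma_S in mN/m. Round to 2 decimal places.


cos(38 deg) = 0.788011
gamma_S = 18.4 + 22.7 * 0.788011
= 36.29 mN/m

36.29


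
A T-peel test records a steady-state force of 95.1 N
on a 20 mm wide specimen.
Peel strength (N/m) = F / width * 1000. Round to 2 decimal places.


Peel strength = 95.1 / 20 * 1000
= 4755.00 N/m

4755.00


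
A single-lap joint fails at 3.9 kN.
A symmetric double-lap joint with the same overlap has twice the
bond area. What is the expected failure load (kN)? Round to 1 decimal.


Double-lap load = 2 * 3.9 = 7.8 kN

7.8


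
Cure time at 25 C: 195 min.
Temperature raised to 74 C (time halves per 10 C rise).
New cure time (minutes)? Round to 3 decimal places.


Acceleration factor = 2^(49/10) = 29.8571
New time = 195 / 29.8571 = 6.531 min

6.531


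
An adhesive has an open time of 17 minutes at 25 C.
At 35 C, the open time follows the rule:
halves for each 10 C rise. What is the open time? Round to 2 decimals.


Factor = 2^((35-25)/10) = 2.0000
Open time = 17 / 2.0000 = 8.50 min

8.50


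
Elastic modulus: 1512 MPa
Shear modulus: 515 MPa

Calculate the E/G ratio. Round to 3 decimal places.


E / G = 1512 / 515 = 2.936

2.936


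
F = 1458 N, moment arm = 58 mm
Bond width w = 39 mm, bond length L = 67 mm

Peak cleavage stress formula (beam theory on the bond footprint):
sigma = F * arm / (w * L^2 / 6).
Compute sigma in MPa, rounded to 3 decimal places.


sigma = (1458 * 58) / (39 * 4489 / 6)
= 84564 * 6 / 175071
= 507384 / 175071
= 2.898 MPa

2.898


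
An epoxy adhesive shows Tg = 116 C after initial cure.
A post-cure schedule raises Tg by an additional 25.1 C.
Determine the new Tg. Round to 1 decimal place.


New Tg = 116 + 25.1
= 141.1 C

141.1


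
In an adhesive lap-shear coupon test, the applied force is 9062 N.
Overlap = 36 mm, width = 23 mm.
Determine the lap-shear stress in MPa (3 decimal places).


stress = F / (overlap * width)
= 9062 / (36 * 23)
= 10.944 MPa

10.944


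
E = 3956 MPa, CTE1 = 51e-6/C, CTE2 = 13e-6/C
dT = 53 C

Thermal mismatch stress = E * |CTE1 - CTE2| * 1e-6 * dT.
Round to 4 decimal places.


= 3956 * 38e-6 * 53
= 7.9674 MPa

7.9674


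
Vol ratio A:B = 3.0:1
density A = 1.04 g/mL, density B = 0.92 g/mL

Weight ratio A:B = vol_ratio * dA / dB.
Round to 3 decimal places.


Weight ratio = 3.0 * 1.04 / 0.92
= 3.391

3.391


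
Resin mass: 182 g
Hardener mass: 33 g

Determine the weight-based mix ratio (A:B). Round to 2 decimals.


Ratio = 182 / 33 = 5.52

5.52


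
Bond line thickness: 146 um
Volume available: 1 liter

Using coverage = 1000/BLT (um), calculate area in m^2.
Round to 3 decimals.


1 L = 1e6 mm^3, thickness = 146 um = 0.146 mm
Area = 1e6 / 0.146 mm^2 = (1e6 / 0.146) / 1e6 m^2 = 1000 / 146 m^2
= 6.849 m^2

6.849


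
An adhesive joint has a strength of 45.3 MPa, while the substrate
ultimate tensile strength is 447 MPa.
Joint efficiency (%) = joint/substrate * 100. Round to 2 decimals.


Efficiency = 45.3 / 447 * 100
= 10.13%

10.13


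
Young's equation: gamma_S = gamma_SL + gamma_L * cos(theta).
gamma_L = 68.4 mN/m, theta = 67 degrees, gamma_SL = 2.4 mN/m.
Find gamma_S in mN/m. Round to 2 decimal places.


cos(67 deg) = 0.390731
gamma_S = 2.4 + 68.4 * 0.390731
= 29.13 mN/m

29.13


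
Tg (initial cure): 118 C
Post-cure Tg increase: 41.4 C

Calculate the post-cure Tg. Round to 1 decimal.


Post-cure Tg = 118 + 41.4 = 159.4 C

159.4


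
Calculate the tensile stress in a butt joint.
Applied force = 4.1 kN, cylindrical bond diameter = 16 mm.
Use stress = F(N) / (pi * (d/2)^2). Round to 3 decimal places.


A = pi * 8.0^2 = 201.0619 mm^2
sigma = 4100.0 / 201.0619 = 20.392 MPa

20.392


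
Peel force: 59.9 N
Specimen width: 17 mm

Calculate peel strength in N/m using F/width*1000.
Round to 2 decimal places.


Peel strength = 59.9 / 17 * 1000 = 3523.53 N/m

3523.53


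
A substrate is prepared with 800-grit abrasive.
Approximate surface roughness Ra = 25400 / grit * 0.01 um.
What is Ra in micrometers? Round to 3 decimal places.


Ra = 25400 / 800 * 0.01 = 0.318 um

0.318


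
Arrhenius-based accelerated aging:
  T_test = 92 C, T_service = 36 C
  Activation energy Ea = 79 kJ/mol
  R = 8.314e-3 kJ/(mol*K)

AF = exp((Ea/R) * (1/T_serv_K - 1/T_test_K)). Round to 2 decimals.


T_test_K = 365.15, T_serv_K = 309.15
AF = exp((79/8.314e-3) * (1/309.15 - 1/365.15))
= 111.47

111.47


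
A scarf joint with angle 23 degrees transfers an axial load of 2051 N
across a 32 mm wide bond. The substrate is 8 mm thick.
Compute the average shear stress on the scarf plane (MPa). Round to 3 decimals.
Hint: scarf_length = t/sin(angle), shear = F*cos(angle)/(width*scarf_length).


scarf_length = 8 / sin(23 deg) = 20.4744 mm
cos(23 deg) = 0.920505
shear stress = 2051 * 0.920505 / (32 * 20.4744)
= 2.882 MPa

2.882


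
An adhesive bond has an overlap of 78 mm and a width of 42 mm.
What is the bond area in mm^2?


Bond area = overlap * width
= 78 * 42
= 3276 mm^2

3276


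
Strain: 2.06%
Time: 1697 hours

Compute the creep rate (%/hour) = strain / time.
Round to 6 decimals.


Creep rate = 2.06 / 1697
= 0.001214 %/h

0.001214


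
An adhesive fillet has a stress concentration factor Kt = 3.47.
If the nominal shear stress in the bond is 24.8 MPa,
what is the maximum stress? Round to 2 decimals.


Max stress = 24.8 * 3.47 = 86.06 MPa

86.06


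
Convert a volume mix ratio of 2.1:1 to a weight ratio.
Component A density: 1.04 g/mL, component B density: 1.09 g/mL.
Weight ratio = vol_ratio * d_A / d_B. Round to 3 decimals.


= 2.1 * 1.04 / 1.09 = 2.004

2.004


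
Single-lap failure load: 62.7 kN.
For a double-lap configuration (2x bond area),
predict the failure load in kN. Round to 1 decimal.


Failure load = 62.7 * 2 = 125.4 kN

125.4


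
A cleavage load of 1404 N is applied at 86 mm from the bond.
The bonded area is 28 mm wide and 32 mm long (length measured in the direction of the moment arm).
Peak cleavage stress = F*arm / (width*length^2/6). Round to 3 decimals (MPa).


Moment = 1404 * 86 = 120744 N*mm
Section modulus = 28 * 1024 / 6 = 28672 / 6 mm^3
Stress = 120744 / (28672 / 6) = 724464 / 28672
= 25.267 MPa

25.267


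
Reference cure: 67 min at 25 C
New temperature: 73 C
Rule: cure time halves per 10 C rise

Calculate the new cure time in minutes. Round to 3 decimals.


factor = 2^((73-25)/10) = 27.8576
t_new = 67 / 27.8576 = 2.405 min

2.405


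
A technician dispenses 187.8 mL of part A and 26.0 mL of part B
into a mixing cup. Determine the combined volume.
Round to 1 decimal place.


Combined volume = 187.8 + 26.0
= 213.8 mL

213.8


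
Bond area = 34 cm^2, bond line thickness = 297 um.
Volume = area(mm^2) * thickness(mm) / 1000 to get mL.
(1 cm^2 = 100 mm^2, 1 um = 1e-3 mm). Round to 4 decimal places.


area_mm2 = 34 * 100 = 3400
blt_mm = 297 * 1e-3 = 0.297
vol_mm3 = 3400 * 0.297 = 1009.8
vol_mL = 1009.8 / 1000 = 1.0098 mL

1.0098


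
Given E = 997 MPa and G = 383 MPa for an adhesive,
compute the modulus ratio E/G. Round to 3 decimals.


E/G ratio = 997 / 383 = 2.603

2.603


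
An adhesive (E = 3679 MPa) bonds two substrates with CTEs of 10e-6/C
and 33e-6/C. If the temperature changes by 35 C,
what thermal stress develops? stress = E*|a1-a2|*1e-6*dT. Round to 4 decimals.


Stress = 3679 * |10 - 33| * 1e-6 * 35
= 2.9616 MPa

2.9616


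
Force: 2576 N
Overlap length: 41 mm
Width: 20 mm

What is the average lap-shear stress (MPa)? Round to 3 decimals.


Average shear stress = F / (overlap * width)
= 2576 / (41 * 20)
= 3.141 MPa

3.141


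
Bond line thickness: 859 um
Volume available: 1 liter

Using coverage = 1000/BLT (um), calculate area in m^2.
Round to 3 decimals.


1 L = 1e6 mm^3, thickness = 859 um = 0.859 mm
Area = 1e6 / 0.859 mm^2 = (1e6 / 0.859) / 1e6 m^2 = 1000 / 859 m^2
= 1.164 m^2

1.164


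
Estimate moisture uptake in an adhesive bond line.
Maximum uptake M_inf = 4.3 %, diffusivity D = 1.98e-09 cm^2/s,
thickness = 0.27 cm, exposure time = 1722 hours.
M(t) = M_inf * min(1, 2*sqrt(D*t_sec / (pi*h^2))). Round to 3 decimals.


Convert time: 1722 h = 6199200 s
ratio = min(1, 2*sqrt(1.98e-09*6199200/(pi*0.27^2)))
= 0.463011
M(t) = 4.3 * 0.463011 = 1.991%

1.991


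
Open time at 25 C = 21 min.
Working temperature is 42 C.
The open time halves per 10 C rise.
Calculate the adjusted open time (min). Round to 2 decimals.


factor = 2^((42 - 25) / 10) = 3.2490
ot = 21 / 3.2490 = 6.46 min

6.46


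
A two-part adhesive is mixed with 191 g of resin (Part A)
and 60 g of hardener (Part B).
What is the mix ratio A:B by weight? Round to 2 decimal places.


Mix ratio = mass_A / mass_B
= 191 / 60
= 3.18

3.18


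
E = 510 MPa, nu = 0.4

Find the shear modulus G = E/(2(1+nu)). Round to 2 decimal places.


G = 510 / (2 * 1.40)
= 182.14 MPa

182.14


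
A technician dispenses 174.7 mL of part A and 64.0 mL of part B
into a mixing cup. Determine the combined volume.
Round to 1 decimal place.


Combined volume = 174.7 + 64.0
= 238.7 mL

238.7


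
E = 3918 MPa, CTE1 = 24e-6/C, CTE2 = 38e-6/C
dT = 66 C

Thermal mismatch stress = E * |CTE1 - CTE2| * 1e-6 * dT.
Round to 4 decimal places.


= 3918 * 14e-6 * 66
= 3.6202 MPa

3.6202


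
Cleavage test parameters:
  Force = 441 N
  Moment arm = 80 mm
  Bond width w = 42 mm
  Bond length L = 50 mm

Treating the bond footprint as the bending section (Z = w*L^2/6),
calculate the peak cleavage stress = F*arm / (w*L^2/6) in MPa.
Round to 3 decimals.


M = 441 * 80 = 35280 N*mm
Z = 42 * 50^2 / 6 = 105000 / 6 mm^3
sigma = M / Z = 6 * 35280 / 105000 = 211680 / 105000
= 2.016 MPa

2.016


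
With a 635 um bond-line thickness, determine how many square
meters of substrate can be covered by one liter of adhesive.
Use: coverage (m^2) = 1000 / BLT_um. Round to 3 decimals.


Coverage = 1000 / 635 = 1.575 m^2

1.575


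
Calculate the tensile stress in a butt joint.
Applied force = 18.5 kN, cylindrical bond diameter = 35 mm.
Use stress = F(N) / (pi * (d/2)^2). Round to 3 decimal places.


A = pi * 17.5^2 = 962.1128 mm^2
sigma = 18500.0 / 962.1128 = 19.229 MPa

19.229


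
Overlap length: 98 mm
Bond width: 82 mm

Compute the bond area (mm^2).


Bond area = 98 * 82 = 8036 mm^2

8036


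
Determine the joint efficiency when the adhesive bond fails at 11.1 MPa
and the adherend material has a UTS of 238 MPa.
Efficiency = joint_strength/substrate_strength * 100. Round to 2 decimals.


Joint efficiency = 11.1 / 238 * 100
= 4.66%

4.66


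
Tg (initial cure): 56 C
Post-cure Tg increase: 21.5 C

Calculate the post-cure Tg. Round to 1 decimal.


Post-cure Tg = 56 + 21.5 = 77.5 C

77.5


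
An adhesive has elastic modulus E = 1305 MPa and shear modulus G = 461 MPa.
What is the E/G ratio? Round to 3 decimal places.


E/G = 1305 / 461 = 2.831

2.831


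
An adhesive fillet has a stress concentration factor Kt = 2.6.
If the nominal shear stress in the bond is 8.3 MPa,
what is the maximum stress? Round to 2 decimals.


Max stress = 8.3 * 2.6 = 21.58 MPa

21.58


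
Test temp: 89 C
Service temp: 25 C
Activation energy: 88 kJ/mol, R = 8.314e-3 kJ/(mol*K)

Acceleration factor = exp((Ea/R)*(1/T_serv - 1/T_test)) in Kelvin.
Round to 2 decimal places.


AF = exp((88/0.008314)*(1/298.15 - 1/362.15))
= 530.48

530.48


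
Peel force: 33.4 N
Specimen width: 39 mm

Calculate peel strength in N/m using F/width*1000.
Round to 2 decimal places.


Peel strength = 33.4 / 39 * 1000 = 856.41 N/m

856.41


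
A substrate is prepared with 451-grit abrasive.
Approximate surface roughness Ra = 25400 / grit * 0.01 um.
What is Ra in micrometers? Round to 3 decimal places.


Ra = 25400 / 451 * 0.01 = 0.563 um

0.563


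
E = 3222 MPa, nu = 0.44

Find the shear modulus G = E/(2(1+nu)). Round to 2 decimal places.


G = 3222 / (2 * 1.44)
= 1118.75 MPa

1118.75


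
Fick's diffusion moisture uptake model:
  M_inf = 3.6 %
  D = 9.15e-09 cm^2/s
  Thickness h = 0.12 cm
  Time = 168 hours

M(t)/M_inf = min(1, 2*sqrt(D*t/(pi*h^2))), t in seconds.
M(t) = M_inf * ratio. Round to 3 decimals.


t_sec = 168 * 3600 = 604800
ratio = 2*sqrt(9.15e-09*604800/(pi*0.12^2))
= min(1, 0.699504)
= 0.699504
M(t) = 3.6 * 0.699504 = 2.518 %

2.518


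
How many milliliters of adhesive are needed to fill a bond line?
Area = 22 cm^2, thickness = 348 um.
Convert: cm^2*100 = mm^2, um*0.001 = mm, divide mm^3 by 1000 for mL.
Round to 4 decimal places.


= (22 * 100) * (348 * 0.001) / 1000
= 0.7656 mL

0.7656


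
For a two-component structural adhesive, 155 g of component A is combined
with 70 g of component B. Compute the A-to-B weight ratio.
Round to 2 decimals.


Weight ratio A:B = 155 / 70
= 2.21

2.21
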